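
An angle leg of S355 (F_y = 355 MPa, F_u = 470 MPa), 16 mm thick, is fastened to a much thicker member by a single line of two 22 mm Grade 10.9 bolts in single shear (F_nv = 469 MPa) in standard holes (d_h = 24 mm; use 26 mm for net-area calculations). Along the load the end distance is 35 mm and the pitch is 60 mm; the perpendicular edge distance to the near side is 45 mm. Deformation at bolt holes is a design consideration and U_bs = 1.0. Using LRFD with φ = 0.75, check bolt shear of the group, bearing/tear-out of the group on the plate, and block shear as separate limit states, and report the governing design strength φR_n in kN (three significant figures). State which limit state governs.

Bolt shear: A_b = π·22²/4 = 380.1 mm²; R_n = 469 × 380.1 × 2 × 1 / 1000 = 356.6 kN → 0.75 × 356.6 = 267 kN.
Bearing: edge l_c = 23, r_n = 207.6 kN; interior l_c = 36, r_n = 324.9 kN; R_n = 207.6 + 1·324.9 = 532.4 kN → 399 kN.
Block shear: A_gv = 1520, A_nv = 896, A_nt = 512 mm²; R_n = min(0.6F_uA_nv, 0.6F_yA_gv) + U_bs·F_u·A_nt = 493.3 kN → 370 kN.
Bolt shear governs: 267 kN.

267 kN (bolt shear governs)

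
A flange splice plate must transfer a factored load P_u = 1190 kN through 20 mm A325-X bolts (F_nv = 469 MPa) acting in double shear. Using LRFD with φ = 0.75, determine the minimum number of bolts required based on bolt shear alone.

6 bolts

A_b = π·20²/4 = 314.2 mm².
Per-bolt design strength φR_n = 0.75 × 469 × 314.2 × 2 / 1000 = 221 kN.
n ≥ 1190 / 221 = 5.384 → use 6 bolts.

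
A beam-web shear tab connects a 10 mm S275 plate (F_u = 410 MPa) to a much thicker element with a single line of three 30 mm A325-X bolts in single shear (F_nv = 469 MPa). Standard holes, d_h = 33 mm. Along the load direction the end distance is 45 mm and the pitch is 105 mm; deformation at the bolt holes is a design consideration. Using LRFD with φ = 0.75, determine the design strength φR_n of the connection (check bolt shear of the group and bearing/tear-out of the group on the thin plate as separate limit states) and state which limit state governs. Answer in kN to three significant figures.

548 kN (bearing governs)

Bolt shear: A_b = π·30²/4 = 706.9 mm²; R_n = 469 × 706.9 × 3 × 1 / 1000 = 994.5 kN → 0.75 × 994.5 = 746 kN.
Bearing (1.2 l_c t F_u ≤ 2.4 d t F_u): upper limit = 2.4·30·10·410 / 1000 = 295.2 kN.
  Edge l_c = 45 − 33/2 = 28.5 → r_n = 140.2 kN; interior l_c = 105 − 33 = 72 → r_n = 295.2 kN.
  R_n,bearing = 1·140.2 + 2·295.2 = 730.6 kN → 0.75 × 730.6 = 548 kN.
Bearing governs: 548 kN.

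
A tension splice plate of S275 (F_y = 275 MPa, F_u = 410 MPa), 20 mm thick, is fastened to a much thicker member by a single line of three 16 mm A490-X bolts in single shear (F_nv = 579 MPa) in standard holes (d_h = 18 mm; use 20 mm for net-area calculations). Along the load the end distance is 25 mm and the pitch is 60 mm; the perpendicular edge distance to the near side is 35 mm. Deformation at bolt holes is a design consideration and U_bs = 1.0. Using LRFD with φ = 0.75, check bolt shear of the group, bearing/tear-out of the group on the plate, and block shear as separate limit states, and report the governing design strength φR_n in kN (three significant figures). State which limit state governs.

262 kN (bolt shear governs)

Bolt shear: A_b = π·16²/4 = 201.1 mm²; R_n = 579 × 201.1 × 3 × 1 / 1000 = 349.2 kN → 0.75 × 349.2 = 262 kN.
Bearing: edge l_c = 16, r_n = 157.4 kN; interior l_c = 42, r_n = 314.9 kN; R_n = 157.4 + 2·314.9 = 787.2 kN → 590 kN.
Block shear: A_gv = 2900, A_nv = 1900, A_nt = 500 mm²; R_n = min(0.6F_uA_nv, 0.6F_yA_gv) + U_bs·F_u·A_nt = 672.4 kN → 504 kN.
Bolt shear governs: 262 kN.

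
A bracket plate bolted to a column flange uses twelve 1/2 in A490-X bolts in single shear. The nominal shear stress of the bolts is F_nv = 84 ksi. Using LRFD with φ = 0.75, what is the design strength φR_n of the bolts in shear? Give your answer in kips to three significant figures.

148 kips

A_b = π × 0.5² / 4 = 0.1963 in².
R_n = F_nv · A_b · n · n_s = 84 × 0.1963 × 12 × 1 = 197.9 kips.
Design strength φR_n = 0.75 × 197.9 = 148 kips.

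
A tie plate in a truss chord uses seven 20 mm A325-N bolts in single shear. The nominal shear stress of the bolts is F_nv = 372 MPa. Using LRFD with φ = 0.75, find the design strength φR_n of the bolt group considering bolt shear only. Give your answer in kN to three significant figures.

614 kN

A_b = π × 20² / 4 = 314.2 mm².
R_n = F_nv · A_b · n · n_s = 372 × 314.2 × 7 × 1 / 1000 = 818.1 kN.
Design strength φR_n = 0.75 × 818.1 = 614 kN.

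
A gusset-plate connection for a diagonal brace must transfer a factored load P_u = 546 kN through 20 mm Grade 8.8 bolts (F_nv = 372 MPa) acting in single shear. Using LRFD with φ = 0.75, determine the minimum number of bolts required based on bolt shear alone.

A_b = π·20²/4 = 314.2 mm².
Per-bolt design strength φR_n = 0.75 × 372 × 314.2 × 1 / 1000 = 87.65 kN.
n ≥ 546 / 87.65 = 6.229 → use 7 bolts.

7 bolts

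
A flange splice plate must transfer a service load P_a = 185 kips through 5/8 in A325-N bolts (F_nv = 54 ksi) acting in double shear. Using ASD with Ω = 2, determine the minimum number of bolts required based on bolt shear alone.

A_b = π·0.625²/4 = 0.3068 in².
Per-bolt allowable strength R_n/Ω = 54 × 0.3068 × 2 / 2 = 16.57 kips.
n ≥ 185 / 16.57 = 11.17 → use 12 bolts.

12 bolts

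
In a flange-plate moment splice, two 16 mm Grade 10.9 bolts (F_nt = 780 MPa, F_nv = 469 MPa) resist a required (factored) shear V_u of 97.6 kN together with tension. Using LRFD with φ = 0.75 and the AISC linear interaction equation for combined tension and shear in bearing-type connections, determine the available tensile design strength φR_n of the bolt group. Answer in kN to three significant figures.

A_b = π·16²/4 = 201.1 mm²; f_rv = 97.6 × 1000 / (2 × 201.1) = 242.7 MPa.
F'_nt = 1.3 F_nt − (F_nt / φF_nv) f_rv = 1.3·780 − (780/(0.75·469))·242.7 = 475.8 MPa, capped at F_nt → F'_nt = 475.8 MPa.
R_n = F'_nt · A_b · n = 475.8 × 201.1 × 2 / 1000 = 191.3 kN.
Design strength φR_n = 0.75 × 191.3 = 143 kN.

143 kN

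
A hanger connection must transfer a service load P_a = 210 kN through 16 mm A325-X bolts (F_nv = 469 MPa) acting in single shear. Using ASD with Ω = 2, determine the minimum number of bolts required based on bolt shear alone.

A_b = π·16²/4 = 201.1 mm².
Per-bolt allowable strength R_n/Ω = 469 × 201.1 × 1 / 1000 / 2 = 47.15 kN.
n ≥ 210 / 47.15 = 4.454 → use 5 bolts.

5 bolts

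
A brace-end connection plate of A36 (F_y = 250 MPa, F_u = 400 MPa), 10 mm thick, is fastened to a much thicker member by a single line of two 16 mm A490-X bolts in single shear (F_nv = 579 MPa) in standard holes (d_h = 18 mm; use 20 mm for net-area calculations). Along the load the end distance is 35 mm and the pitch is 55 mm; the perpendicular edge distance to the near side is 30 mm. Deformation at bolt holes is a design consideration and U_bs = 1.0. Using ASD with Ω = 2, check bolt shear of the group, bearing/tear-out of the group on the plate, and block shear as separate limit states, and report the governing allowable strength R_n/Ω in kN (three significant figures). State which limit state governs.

108 kN (block shear governs)

Bolt shear: A_b = π·16²/4 = 201.1 mm²; R_n = 579 × 201.1 × 2 × 1 / 1000 = 232.8 kN → 232.8 / 2 = 116 kN.
Bearing: edge l_c = 26, r_n = 124.8 kN; interior l_c = 37, r_n = 153.6 kN; R_n = 124.8 + 1·153.6 = 278.4 kN → 139 kN.
Block shear: A_gv = 900, A_nv = 600, A_nt = 200 mm²; R_n = min(0.6F_uA_nv, 0.6F_yA_gv) + U_bs·F_u·A_nt = 215 kN → 108 kN.
Block shear governs: 108 kN.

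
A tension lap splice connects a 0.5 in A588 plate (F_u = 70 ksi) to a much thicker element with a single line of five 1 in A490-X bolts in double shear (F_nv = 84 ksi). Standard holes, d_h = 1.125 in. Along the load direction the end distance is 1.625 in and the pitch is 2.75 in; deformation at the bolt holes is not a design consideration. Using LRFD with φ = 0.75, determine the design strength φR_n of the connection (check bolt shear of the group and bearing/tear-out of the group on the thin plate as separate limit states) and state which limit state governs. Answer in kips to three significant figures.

298 kips (bearing governs)

Bolt shear: A_b = π·1²/4 = 0.7854 in²; R_n = 84 × 0.7854 × 5 × 2 = 659.7 kips → 0.75 × 659.7 = 495 kips.
Bearing (1.5 l_c t F_u ≤ 3.0 d t F_u): upper limit = 3.0·1·0.5·70 = 105 kips.
  Edge l_c = 1.625 − 1.125/2 = 1.062 → r_n = 55.78 kips; interior l_c = 2.75 − 1.125 = 1.625 → r_n = 85.31 kips.
  R_n,bearing = 1·55.78 + 4·85.31 = 397 kips → 0.75 × 397 = 298 kips.
Bearing governs: 298 kips.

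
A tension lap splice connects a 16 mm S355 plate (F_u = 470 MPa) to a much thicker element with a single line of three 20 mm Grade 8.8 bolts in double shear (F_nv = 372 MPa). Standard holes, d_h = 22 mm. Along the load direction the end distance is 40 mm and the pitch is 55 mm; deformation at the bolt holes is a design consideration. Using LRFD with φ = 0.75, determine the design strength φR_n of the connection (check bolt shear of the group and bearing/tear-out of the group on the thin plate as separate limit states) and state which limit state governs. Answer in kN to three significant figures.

Bolt shear: A_b = π·20²/4 = 314.2 mm²; R_n = 372 × 314.2 × 3 × 2 / 1000 = 701.2 kN → 0.75 × 701.2 = 526 kN.
Bearing (1.2 l_c t F_u ≤ 2.4 d t F_u): upper limit = 2.4·20·16·470 / 1000 = 361 kN.
  Edge l_c = 40 − 22/2 = 29 → r_n = 261.7 kN; interior l_c = 55 − 22 = 33 → r_n = 297.8 kN.
  R_n,bearing = 1·261.7 + 2·297.8 = 857.3 kN → 0.75 × 857.3 = 643 kN.
Bolt shear governs: 526 kN.

526 kN (bolt shear governs)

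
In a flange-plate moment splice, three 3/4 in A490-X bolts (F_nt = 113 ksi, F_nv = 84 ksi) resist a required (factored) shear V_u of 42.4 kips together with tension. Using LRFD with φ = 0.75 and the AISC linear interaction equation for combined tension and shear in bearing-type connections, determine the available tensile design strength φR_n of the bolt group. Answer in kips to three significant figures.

89 kips

A_b = π·0.75²/4 = 0.4418 in²; f_rv = 42.4 / (3 × 0.4418) = 31.99 ksi.
F'_nt = 1.3 F_nt − (F_nt / φF_nv) f_rv = 1.3·113 − (113/(0.75·84))·31.99 = 89.52 ksi, capped at F_nt → F'_nt = 89.52 ksi.
R_n = F'_nt · A_b · n = 89.52 × 0.4418 × 3 = 118.6 kips.
Design strength φR_n = 0.75 × 118.6 = 89 kips.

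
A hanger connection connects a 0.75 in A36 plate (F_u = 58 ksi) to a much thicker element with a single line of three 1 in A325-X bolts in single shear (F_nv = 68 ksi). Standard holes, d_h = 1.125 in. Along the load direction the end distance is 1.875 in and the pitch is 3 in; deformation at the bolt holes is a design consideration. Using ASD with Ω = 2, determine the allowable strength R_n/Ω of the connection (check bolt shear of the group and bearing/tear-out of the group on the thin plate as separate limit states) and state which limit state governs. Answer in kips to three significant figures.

80.1 kips (bolt shear governs)

Bolt shear: A_b = π·1²/4 = 0.7854 in²; R_n = 68 × 0.7854 × 3 × 1 = 160.2 kips → 160.2 / 2 = 80.1 kips.
Bearing (1.2 l_c t F_u ≤ 2.4 d t F_u): upper limit = 2.4·1·0.75·58 = 104.4 kips.
  Edge l_c = 1.875 − 1.125/2 = 1.312 → r_n = 68.51 kips; interior l_c = 3 − 1.125 = 1.875 → r_n = 97.88 kips.
  R_n,bearing = 1·68.51 + 2·97.88 = 264.3 kips → 264.3 / 2 = 132 kips.
Bolt shear governs: 80.1 kips.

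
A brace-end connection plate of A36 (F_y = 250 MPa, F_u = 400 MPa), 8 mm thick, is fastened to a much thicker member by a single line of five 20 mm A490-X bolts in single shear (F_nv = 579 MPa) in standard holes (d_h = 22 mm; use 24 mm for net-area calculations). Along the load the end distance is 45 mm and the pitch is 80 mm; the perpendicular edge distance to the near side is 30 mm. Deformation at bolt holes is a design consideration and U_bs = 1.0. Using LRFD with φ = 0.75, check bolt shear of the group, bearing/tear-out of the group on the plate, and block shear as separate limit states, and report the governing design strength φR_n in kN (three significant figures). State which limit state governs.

Bolt shear: A_b = π·20²/4 = 314.2 mm²; R_n = 579 × 314.2 × 5 × 1 / 1000 = 909.5 kN → 0.75 × 909.5 = 682 kN.
Bearing: edge l_c = 34, r_n = 130.6 kN; interior l_c = 58, r_n = 153.6 kN; R_n = 130.6 + 4·153.6 = 745 kN → 559 kN.
Block shear: A_gv = 2920, A_nv = 2056, A_nt = 144 mm²; R_n = min(0.6F_uA_nv, 0.6F_yA_gv) + U_bs·F_u·A_nt = 495.6 kN → 372 kN.
Block shear governs: 372 kN.

372 kN (block shear governs)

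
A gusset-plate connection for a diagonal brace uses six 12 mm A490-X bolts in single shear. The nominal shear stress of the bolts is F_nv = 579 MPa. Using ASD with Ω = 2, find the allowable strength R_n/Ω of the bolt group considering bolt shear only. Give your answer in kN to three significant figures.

196 kN

A_b = π × 12² / 4 = 113.1 mm².
R_n = F_nv · A_b · n · n_s = 579 × 113.1 × 6 × 1 / 1000 = 392.9 kN.
Allowable strength R_n/Ω = 392.9 / 2 = 196 kN.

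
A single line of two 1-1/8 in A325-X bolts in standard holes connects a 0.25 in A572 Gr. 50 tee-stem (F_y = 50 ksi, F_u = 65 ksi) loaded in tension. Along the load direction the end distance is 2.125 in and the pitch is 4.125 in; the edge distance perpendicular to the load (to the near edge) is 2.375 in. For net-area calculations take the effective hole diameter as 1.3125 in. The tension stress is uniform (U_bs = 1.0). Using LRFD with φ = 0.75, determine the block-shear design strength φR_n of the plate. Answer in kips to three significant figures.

Shear plane L_v = 2.125 + 1·4.125 = 6.25 in; A_gv = 6.25 × 0.25 = 1.562 in².
A_nv = (6.25 − 1.5·1.3125) × 0.25 = 1.07 in².
A_nt = (2.375 − 0.5·1.3125) × 0.25 = 0.4297 in².
0.6 F_u A_nv = 41.74 kips; 0.6 F_y A_gv = 46.88 kips → shear rupture governs the shear term.
R_n = 41.74 + 1.0 × 65 × 0.4297 = 69.67 kips.
Design strength φR_n = 0.75 × 69.67 = 52.3 kips.

52.3 kips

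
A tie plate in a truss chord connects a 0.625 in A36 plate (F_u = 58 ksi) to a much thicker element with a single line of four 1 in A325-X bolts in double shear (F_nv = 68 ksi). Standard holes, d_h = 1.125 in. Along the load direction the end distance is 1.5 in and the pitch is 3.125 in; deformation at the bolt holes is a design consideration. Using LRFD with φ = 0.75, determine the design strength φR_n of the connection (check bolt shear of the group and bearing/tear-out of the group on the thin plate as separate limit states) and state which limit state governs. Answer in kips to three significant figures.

226 kips (bearing governs)

Bolt shear: A_b = π·1²/4 = 0.7854 in²; R_n = 68 × 0.7854 × 4 × 2 = 427.3 kips → 0.75 × 427.3 = 320 kips.
Bearing (1.2 l_c t F_u ≤ 2.4 d t F_u): upper limit = 2.4·1·0.625·58 = 87 kips.
  Edge l_c = 1.5 − 1.125/2 = 0.9375 → r_n = 40.78 kips; interior l_c = 3.125 − 1.125 = 2 → r_n = 87 kips.
  R_n,bearing = 1·40.78 + 3·87 = 301.8 kips → 0.75 × 301.8 = 226 kips.
Bearing governs: 226 kips.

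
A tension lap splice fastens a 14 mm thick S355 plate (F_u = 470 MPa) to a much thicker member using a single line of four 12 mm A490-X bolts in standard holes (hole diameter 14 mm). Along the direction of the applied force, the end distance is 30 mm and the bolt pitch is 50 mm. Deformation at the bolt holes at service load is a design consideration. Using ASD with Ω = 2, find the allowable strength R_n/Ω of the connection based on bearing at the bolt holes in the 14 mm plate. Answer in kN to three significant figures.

375 kN

Per bolt r_n = 1.2 l_c t F_u ≤ 2.4 d t F_u; upper limit = 2.4 × 12 × 14 × 470 / 1000 = 189.5 kN.
Edge bolt: l_c = 30 − 14/2 = 23 mm → 1.2 × 23 × 14 × 470 / 1000 = 181.6 → r_n = 181.6 kN.
Interior bolts: l_c = 50 − 14 = 36 mm → 1.2 × 36 × 14 × 470 / 1000 = 284.3 → r_n = 189.5 kN.
R_n = 1 × 181.6 + 3 × 189.5 = 750.1 kN.
Allowable strength R_n/Ω = 750.1 / 2 = 375 kN.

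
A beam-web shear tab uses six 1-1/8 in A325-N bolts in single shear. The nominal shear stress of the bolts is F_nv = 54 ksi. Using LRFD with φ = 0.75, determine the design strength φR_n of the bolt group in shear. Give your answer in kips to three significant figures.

A_b = π × 1.125² / 4 = 0.994 in².
R_n = F_nv · A_b · n · n_s = 54 × 0.994 × 6 × 1 = 322.1 kips.
Design strength φR_n = 0.75 × 322.1 = 242 kips.

242 kips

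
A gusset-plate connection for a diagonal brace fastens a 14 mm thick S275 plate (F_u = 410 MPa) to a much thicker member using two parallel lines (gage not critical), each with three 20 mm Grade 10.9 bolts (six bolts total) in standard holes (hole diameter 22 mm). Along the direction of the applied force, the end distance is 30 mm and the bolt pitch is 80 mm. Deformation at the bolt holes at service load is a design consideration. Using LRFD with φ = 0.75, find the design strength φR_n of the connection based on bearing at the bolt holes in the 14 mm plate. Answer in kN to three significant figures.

Per bolt r_n = 1.2 l_c t F_u ≤ 2.4 d t F_u; upper limit = 2.4 × 20 × 14 × 410 / 1000 = 275.5 kN.
Edge bolt: l_c = 30 − 22/2 = 19 mm → 1.2 × 19 × 14 × 410 / 1000 = 130.9 → r_n = 130.9 kN.
Interior bolts: l_c = 80 − 22 = 58 mm → 1.2 × 58 × 14 × 410 / 1000 = 399.5 → r_n = 275.5 kN.
R_n = 2 × 130.9 + 4 × 275.5 = 1364 kN.
Design strength φR_n = 0.75 × 1364 = 1020 kN.

1020 kN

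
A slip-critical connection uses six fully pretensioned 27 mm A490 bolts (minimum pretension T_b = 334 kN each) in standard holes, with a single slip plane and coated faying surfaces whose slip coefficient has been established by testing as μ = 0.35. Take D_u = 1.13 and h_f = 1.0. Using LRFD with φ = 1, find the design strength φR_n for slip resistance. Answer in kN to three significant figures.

R_n = μ · D_u · h_f · T_b · n_s · n_b = 0.35 × 1.13 × 1.0 × 334 × 1 × 6 = 792.6 kN.
Design strength φR_n = 1 × 792.6 = 793 kN.

793 kN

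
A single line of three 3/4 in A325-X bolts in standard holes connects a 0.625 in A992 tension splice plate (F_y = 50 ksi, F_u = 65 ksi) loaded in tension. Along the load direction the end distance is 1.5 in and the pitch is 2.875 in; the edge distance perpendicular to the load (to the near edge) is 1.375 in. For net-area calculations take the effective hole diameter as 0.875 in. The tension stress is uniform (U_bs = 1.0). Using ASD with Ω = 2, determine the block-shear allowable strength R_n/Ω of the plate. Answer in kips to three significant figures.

Shear plane L_v = 1.5 + 2·2.875 = 7.25 in; A_gv = 7.25 × 0.625 = 4.531 in².
A_nv = (7.25 − 2.5·0.875) × 0.625 = 3.164 in².
A_nt = (1.375 − 0.5·0.875) × 0.625 = 0.5859 in².
0.6 F_u A_nv = 123.4 kips; 0.6 F_y A_gv = 135.9 kips → shear rupture governs the shear term.
R_n = 123.4 + 1.0 × 65 × 0.5859 = 161.5 kips.
Allowable strength R_n/Ω = 161.5 / 2 = 80.7 kips.

80.7 kips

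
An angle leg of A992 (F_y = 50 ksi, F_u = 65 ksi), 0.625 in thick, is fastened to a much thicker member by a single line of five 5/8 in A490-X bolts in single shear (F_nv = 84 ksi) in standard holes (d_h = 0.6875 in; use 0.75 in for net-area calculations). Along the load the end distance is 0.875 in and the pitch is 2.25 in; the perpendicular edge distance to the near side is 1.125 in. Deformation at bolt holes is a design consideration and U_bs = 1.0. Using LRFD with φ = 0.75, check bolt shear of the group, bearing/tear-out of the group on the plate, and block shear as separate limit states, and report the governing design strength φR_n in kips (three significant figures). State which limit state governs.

Bolt shear: A_b = π·0.625²/4 = 0.3068 in²; R_n = 84 × 0.3068 × 5 × 1 = 128.9 kips → 0.75 × 128.9 = 96.6 kips.
Bearing: edge l_c = 0.5312, r_n = 25.9 kips; interior l_c = 1.562, r_n = 60.94 kips; R_n = 25.9 + 4·60.94 = 269.6 kips → 202 kips.
Block shear: A_gv = 6.172, A_nv = 4.062, A_nt = 0.4688 in²; R_n = min(0.6F_uA_nv, 0.6F_yA_gv) + U_bs·F_u·A_nt = 188.9 kips → 142 kips.
Bolt shear governs: 96.6 kips.

96.6 kips (bolt shear governs)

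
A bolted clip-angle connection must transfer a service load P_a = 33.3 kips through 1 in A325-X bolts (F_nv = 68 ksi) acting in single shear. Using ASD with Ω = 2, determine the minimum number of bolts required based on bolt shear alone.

A_b = π·1²/4 = 0.7854 in².
Per-bolt allowable strength R_n/Ω = 68 × 0.7854 × 1 / 2 = 26.7 kips.
n ≥ 33.3 / 26.7 = 1.247 → use 2 bolts.

2 bolts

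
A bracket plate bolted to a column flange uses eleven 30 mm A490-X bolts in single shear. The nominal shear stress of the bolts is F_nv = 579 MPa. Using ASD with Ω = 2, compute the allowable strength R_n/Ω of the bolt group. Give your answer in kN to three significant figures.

A_b = π × 30² / 4 = 706.9 mm².
R_n = F_nv · A_b · n · n_s = 579 × 706.9 × 11 × 1 / 1000 = 4502 kN.
Allowable strength R_n/Ω = 4502 / 2 = 2250 kN.

2250 kN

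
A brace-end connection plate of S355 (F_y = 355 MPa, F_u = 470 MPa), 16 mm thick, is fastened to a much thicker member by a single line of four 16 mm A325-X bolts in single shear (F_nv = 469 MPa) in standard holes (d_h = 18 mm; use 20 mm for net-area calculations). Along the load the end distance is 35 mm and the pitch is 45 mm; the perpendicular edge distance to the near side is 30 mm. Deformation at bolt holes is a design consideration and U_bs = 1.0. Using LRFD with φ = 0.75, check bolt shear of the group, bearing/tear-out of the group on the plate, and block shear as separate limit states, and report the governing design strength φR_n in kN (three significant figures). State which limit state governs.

Bolt shear: A_b = π·16²/4 = 201.1 mm²; R_n = 469 × 201.1 × 4 × 1 / 1000 = 377.2 kN → 0.75 × 377.2 = 283 kN.
Bearing: edge l_c = 26, r_n = 234.6 kN; interior l_c = 27, r_n = 243.6 kN; R_n = 234.6 + 3·243.6 = 965.6 kN → 724 kN.
Block shear: A_gv = 2720, A_nv = 1600, A_nt = 320 mm²; R_n = min(0.6F_uA_nv, 0.6F_yA_gv) + U_bs·F_u·A_nt = 601.6 kN → 451 kN.
Bolt shear governs: 283 kN.

283 kN (bolt shear governs)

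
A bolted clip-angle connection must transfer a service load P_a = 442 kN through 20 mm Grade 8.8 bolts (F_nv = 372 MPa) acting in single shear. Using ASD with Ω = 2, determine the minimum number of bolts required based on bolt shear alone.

A_b = π·20²/4 = 314.2 mm².
Per-bolt allowable strength R_n/Ω = 372 × 314.2 × 1 / 1000 / 2 = 58.43 kN.
n ≥ 442 / 58.43 = 7.564 → use 8 bolts.

8 bolts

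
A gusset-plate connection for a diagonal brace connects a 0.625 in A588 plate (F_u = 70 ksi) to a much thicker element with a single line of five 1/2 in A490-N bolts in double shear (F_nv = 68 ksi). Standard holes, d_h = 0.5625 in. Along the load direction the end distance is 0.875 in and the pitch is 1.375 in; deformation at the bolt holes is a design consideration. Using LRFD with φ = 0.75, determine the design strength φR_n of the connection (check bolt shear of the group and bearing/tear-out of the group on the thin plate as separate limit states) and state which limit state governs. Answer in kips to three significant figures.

100 kips (bolt shear governs)

Bolt shear: A_b = π·0.5²/4 = 0.1963 in²; R_n = 68 × 0.1963 × 5 × 2 = 133.5 kips → 0.75 × 133.5 = 100 kips.
Bearing (1.2 l_c t F_u ≤ 2.4 d t F_u): upper limit = 2.4·0.5·0.625·70 = 52.5 kips.
  Edge l_c = 0.875 − 0.5625/2 = 0.5938 → r_n = 31.17 kips; interior l_c = 1.375 − 0.5625 = 0.8125 → r_n = 42.66 kips.
  R_n,bearing = 1·31.17 + 4·42.66 = 201.8 kips → 0.75 × 201.8 = 151 kips.
Bolt shear governs: 100 kips.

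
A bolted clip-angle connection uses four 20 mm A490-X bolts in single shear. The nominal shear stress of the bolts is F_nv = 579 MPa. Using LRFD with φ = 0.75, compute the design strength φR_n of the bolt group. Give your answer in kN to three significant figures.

546 kN

A_b = π × 20² / 4 = 314.2 mm².
R_n = F_nv · A_b · n · n_s = 579 × 314.2 × 4 × 1 / 1000 = 727.6 kN.
Design strength φR_n = 0.75 × 727.6 = 546 kN.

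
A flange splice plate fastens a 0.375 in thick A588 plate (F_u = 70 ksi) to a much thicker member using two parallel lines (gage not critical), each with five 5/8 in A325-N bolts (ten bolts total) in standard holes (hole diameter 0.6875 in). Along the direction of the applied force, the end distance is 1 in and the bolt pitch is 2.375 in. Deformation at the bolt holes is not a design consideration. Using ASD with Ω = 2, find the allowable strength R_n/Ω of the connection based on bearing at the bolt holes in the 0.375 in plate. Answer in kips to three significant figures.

223 kips

Per bolt r_n = 1.5 l_c t F_u ≤ 3.0 d t F_u; upper limit = 3.0 × 0.625 × 0.375 × 70 = 49.22 kips.
Edge bolt: l_c = 1 − 0.6875/2 = 0.6562 in → 1.5 × 0.6562 × 0.375 × 70 = 25.84 → r_n = 25.84 kips.
Interior bolts: l_c = 2.375 − 0.6875 = 1.688 in → 1.5 × 1.688 × 0.375 × 70 = 66.45 → r_n = 49.22 kips.
R_n = 2 × 25.84 + 8 × 49.22 = 445.4 kips.
Allowable strength R_n/Ω = 445.4 / 2 = 223 kips.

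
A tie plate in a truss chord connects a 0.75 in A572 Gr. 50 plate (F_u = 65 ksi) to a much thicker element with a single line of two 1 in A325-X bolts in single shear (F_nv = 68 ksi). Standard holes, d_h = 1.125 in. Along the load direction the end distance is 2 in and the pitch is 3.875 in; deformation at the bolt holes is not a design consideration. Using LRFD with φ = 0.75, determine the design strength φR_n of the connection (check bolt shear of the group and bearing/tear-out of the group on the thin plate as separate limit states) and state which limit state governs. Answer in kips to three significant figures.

Bolt shear: A_b = π·1²/4 = 0.7854 in²; R_n = 68 × 0.7854 × 2 × 1 = 106.8 kips → 0.75 × 106.8 = 80.1 kips.
Bearing (1.5 l_c t F_u ≤ 3.0 d t F_u): upper limit = 3.0·1·0.75·65 = 146.2 kips.
  Edge l_c = 2 − 1.125/2 = 1.438 → r_n = 105.1 kips; interior l_c = 3.875 − 1.125 = 2.75 → r_n = 146.2 kips.
  R_n,bearing = 1·105.1 + 1·146.2 = 251.4 kips → 0.75 × 251.4 = 189 kips.
Bolt shear governs: 80.1 kips.

80.1 kips (bolt shear governs)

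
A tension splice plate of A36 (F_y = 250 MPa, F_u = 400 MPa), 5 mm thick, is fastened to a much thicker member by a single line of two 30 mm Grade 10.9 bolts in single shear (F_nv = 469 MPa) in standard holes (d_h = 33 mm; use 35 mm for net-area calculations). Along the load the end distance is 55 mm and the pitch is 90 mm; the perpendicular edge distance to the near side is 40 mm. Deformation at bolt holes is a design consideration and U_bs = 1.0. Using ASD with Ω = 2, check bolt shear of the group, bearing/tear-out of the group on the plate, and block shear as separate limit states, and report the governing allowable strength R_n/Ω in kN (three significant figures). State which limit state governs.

Bolt shear: A_b = π·30²/4 = 706.9 mm²; R_n = 469 × 706.9 × 2 × 1 / 1000 = 663 kN → 663 / 2 = 332 kN.
Bearing: edge l_c = 38.5, r_n = 92.4 kN; interior l_c = 57, r_n = 136.8 kN; R_n = 92.4 + 1·136.8 = 229.2 kN → 115 kN.
Block shear: A_gv = 725, A_nv = 462.5, A_nt = 112.5 mm²; R_n = min(0.6F_uA_nv, 0.6F_yA_gv) + U_bs·F_u·A_nt = 153.8 kN → 76.9 kN.
Block shear governs: 76.9 kN.

76.9 kN (block shear governs)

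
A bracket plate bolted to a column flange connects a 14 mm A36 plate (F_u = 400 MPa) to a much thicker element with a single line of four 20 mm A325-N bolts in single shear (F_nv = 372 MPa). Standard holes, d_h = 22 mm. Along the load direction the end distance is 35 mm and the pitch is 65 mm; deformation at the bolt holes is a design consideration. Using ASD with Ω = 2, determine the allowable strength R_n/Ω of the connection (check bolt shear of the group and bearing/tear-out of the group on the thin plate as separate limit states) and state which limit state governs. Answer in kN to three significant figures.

Bolt shear: A_b = π·20²/4 = 314.2 mm²; R_n = 372 × 314.2 × 4 × 1 / 1000 = 467.5 kN → 467.5 / 2 = 234 kN.
Bearing (1.2 l_c t F_u ≤ 2.4 d t F_u): upper limit = 2.4·20·14·400 / 1000 = 268.8 kN.
  Edge l_c = 35 − 22/2 = 24 → r_n = 161.3 kN; interior l_c = 65 − 22 = 43 → r_n = 268.8 kN.
  R_n,bearing = 1·161.3 + 3·268.8 = 967.7 kN → 967.7 / 2 = 484 kN.
Bolt shear governs: 234 kN.

234 kN (bolt shear governs)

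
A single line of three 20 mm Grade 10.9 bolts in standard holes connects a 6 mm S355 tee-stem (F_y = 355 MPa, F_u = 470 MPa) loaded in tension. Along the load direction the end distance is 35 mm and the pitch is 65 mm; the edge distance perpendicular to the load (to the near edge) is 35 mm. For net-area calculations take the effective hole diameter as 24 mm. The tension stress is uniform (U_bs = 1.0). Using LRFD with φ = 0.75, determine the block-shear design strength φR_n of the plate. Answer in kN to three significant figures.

Shear plane L_v = 35 + 2·65 = 165 mm; A_gv = 165 × 6 = 990 mm².
A_nv = (165 − 2.5·24) × 6 = 630 mm².
A_nt = (35 − 0.5·24) × 6 = 138 mm².
0.6 F_u A_nv = 177.7 kN; 0.6 F_y A_gv = 210.9 kN → shear rupture governs the shear term.
R_n = 177.7 + 1.0 × 470 × 138 / 1000 = 242.5 kN.
Design strength φR_n = 0.75 × 242.5 = 182 kN.

182 kN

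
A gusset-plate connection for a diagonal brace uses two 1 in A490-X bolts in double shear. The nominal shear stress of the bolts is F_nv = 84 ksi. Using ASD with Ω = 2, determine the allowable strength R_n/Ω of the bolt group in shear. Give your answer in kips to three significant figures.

A_b = π × 1² / 4 = 0.7854 in².
R_n = F_nv · A_b · n · n_s = 84 × 0.7854 × 2 × 2 = 263.9 kips.
Allowable strength R_n/Ω = 263.9 / 2 = 132 kips.

132 kips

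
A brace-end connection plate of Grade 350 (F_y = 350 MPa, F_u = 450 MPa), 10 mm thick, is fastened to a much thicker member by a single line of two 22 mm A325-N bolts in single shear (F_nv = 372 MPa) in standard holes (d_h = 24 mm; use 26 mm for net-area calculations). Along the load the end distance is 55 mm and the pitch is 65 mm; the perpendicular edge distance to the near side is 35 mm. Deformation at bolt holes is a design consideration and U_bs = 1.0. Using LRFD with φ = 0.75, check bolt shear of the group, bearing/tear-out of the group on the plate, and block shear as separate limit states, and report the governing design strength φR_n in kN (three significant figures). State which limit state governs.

Bolt shear: A_b = π·22²/4 = 380.1 mm²; R_n = 372 × 380.1 × 2 × 1 / 1000 = 282.8 kN → 0.75 × 282.8 = 212 kN.
Bearing: edge l_c = 43, r_n = 232.2 kN; interior l_c = 41, r_n = 221.4 kN; R_n = 232.2 + 1·221.4 = 453.6 kN → 340 kN.
Block shear: A_gv = 1200, A_nv = 810, A_nt = 220 mm²; R_n = min(0.6F_uA_nv, 0.6F_yA_gv) + U_bs·F_u·A_nt = 317.7 kN → 238 kN.
Bolt shear governs: 212 kN.

212 kN (bolt shear governs)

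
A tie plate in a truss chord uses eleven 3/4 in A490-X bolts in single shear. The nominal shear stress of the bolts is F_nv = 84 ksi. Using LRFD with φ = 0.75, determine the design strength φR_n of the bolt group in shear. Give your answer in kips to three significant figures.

306 kips

A_b = π × 0.75² / 4 = 0.4418 in².
R_n = F_nv · A_b · n · n_s = 84 × 0.4418 × 11 × 1 = 408.2 kips.
Design strength φR_n = 0.75 × 408.2 = 306 kips.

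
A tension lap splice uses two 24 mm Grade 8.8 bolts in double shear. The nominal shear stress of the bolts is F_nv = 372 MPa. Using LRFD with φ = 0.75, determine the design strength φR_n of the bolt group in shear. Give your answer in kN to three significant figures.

A_b = π × 24² / 4 = 452.4 mm².
R_n = F_nv · A_b · n · n_s = 372 × 452.4 × 2 × 2 / 1000 = 673.2 kN.
Design strength φR_n = 0.75 × 673.2 = 505 kN.

505 kN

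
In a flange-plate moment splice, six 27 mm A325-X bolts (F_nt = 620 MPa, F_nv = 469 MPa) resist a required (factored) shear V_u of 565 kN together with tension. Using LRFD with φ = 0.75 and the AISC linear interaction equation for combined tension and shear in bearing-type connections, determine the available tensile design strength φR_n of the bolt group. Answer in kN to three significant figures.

A_b = π·27²/4 = 572.6 mm²; f_rv = 565 × 1000 / (6 × 572.6) = 164.5 MPa.
F'_nt = 1.3 F_nt − (F_nt / φF_nv) f_rv = 1.3·620 − (620/(0.75·469))·164.5 = 516.1 MPa, capped at F_nt → F'_nt = 516.1 MPa.
R_n = F'_nt · A_b · n = 516.1 × 572.6 × 6 / 1000 = 1773 kN.
Design strength φR_n = 0.75 × 1773 = 1330 kN.

1330 kN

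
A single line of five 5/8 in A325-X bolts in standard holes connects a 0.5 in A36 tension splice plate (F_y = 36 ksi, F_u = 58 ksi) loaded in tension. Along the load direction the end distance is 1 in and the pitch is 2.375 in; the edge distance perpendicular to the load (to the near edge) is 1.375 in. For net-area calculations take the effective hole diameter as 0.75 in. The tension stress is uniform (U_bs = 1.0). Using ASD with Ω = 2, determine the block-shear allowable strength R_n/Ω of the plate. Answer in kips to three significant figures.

71.2 kips

Shear plane L_v = 1 + 4·2.375 = 10.5 in; A_gv = 10.5 × 0.5 = 5.25 in².
A_nv = (10.5 − 4.5·0.75) × 0.5 = 3.562 in².
A_nt = (1.375 − 0.5·0.75) × 0.5 = 0.5 in².
0.6 F_u A_nv = 124 kips; 0.6 F_y A_gv = 113.4 kips → shear yielding governs the shear term.
R_n = 113.4 + 1.0 × 58 × 0.5 = 142.4 kips.
Allowable strength R_n/Ω = 142.4 / 2 = 71.2 kips.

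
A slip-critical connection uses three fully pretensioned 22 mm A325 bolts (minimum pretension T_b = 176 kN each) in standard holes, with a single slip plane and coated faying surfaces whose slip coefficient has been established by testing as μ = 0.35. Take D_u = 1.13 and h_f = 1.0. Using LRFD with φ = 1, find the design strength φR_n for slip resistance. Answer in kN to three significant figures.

R_n = μ · D_u · h_f · T_b · n_s · n_b = 0.35 × 1.13 × 1.0 × 176 × 1 × 3 = 208.8 kN.
Design strength φR_n = 1 × 208.8 = 209 kN.

209 kN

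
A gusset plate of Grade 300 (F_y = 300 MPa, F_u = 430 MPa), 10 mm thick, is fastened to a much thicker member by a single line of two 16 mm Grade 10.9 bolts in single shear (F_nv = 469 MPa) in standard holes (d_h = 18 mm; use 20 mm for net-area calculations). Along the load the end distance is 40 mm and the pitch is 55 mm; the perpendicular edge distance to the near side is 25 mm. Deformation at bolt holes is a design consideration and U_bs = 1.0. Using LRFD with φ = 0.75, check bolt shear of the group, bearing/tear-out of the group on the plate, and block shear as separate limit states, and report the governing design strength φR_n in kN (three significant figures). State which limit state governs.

Bolt shear: A_b = π·16²/4 = 201.1 mm²; R_n = 469 × 201.1 × 2 × 1 / 1000 = 188.6 kN → 0.75 × 188.6 = 141 kN.
Bearing: edge l_c = 31, r_n = 160 kN; interior l_c = 37, r_n = 165.1 kN; R_n = 160 + 1·165.1 = 325.1 kN → 244 kN.
Block shear: A_gv = 950, A_nv = 650, A_nt = 150 mm²; R_n = min(0.6F_uA_nv, 0.6F_yA_gv) + U_bs·F_u·A_nt = 232.2 kN → 174 kN.
Bolt shear governs: 141 kN.

141 kN (bolt shear governs)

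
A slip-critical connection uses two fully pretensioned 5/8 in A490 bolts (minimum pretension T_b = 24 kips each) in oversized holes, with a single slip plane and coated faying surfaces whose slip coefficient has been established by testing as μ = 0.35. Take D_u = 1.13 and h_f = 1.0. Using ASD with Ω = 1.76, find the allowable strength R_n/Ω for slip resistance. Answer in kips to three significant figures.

10.8 kips

R_n = μ · D_u · h_f · T_b · n_s · n_b = 0.35 × 1.13 × 1.0 × 24 × 1 × 2 = 18.98 kips.
Allowable strength R_n/Ω = 18.98 / 1.76 = 10.8 kips.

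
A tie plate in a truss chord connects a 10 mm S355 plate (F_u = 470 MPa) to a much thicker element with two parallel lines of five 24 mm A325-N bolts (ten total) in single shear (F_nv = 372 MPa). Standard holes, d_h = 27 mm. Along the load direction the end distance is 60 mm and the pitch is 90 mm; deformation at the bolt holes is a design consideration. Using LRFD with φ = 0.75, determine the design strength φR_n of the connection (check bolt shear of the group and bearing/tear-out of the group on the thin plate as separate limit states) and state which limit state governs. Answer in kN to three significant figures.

Bolt shear: A_b = π·24²/4 = 452.4 mm²; R_n = 372 × 452.4 × 10 × 1 / 1000 = 1683 kN → 0.75 × 1683 = 1260 kN.
Bearing (1.2 l_c t F_u ≤ 2.4 d t F_u): upper limit = 2.4·24·10·470 / 1000 = 270.7 kN.
  Edge l_c = 60 − 27/2 = 46.5 → r_n = 262.3 kN; interior l_c = 90 − 27 = 63 → r_n = 270.7 kN.
  R_n,bearing = 2·262.3 + 8·270.7 = 2690 kN → 0.75 × 2690 = 2020 kN.
Bolt shear governs: 1260 kN.

1260 kN (bolt shear governs)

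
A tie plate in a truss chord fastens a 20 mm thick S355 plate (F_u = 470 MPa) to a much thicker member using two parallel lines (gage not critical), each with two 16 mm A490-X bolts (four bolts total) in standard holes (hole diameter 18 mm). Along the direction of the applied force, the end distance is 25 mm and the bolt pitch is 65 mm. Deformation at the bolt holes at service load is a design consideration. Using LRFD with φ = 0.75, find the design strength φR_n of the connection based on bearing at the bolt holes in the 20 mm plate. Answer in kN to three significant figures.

812 kN

Per bolt r_n = 1.2 l_c t F_u ≤ 2.4 d t F_u; upper limit = 2.4 × 16 × 20 × 470 / 1000 = 361 kN.
Edge bolt: l_c = 25 − 18/2 = 16 mm → 1.2 × 16 × 20 × 470 / 1000 = 180.5 → r_n = 180.5 kN.
Interior bolts: l_c = 65 − 18 = 47 mm → 1.2 × 47 × 20 × 470 / 1000 = 530.2 → r_n = 361 kN.
R_n = 2 × 180.5 + 2 × 361 = 1083 kN.
Design strength φR_n = 0.75 × 1083 = 812 kN.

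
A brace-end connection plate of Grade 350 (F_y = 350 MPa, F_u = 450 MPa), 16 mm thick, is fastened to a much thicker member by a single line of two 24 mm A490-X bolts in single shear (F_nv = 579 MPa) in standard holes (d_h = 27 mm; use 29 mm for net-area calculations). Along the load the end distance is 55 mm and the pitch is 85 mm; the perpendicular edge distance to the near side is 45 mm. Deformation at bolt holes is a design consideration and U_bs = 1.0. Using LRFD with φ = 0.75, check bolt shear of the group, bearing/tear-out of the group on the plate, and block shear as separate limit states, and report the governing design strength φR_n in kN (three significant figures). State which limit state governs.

393 kN (bolt shear governs)

Bolt shear: A_b = π·24²/4 = 452.4 mm²; R_n = 579 × 452.4 × 2 × 1 / 1000 = 523.9 kN → 0.75 × 523.9 = 393 kN.
Bearing: edge l_c = 41.5, r_n = 358.6 kN; interior l_c = 58, r_n = 414.7 kN; R_n = 358.6 + 1·414.7 = 773.3 kN → 580 kN.
Block shear: A_gv = 2240, A_nv = 1544, A_nt = 488 mm²; R_n = min(0.6F_uA_nv, 0.6F_yA_gv) + U_bs·F_u·A_nt = 636.5 kN → 477 kN.
Bolt shear governs: 393 kN.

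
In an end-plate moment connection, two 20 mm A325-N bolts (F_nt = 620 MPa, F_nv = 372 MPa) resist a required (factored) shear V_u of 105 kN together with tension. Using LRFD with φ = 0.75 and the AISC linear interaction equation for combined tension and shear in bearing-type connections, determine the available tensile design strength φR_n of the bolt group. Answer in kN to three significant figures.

A_b = π·20²/4 = 314.2 mm²; f_rv = 105 × 1000 / (2 × 314.2) = 167.1 MPa.
F'_nt = 1.3 F_nt − (F_nt / φF_nv) f_rv = 1.3·620 − (620/(0.75·372))·167.1 = 434.6 MPa, capped at F_nt → F'_nt = 434.6 MPa.
R_n = F'_nt · A_b · n = 434.6 × 314.2 × 2 / 1000 = 273.1 kN.
Design strength φR_n = 0.75 × 273.1 = 205 kN.

205 kN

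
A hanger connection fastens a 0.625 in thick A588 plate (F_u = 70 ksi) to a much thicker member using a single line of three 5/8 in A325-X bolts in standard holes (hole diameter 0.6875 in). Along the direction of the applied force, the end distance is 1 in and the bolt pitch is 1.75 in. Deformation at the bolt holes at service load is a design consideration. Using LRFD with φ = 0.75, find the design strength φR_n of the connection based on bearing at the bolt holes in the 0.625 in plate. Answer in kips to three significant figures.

110 kips

Per bolt r_n = 1.2 l_c t F_u ≤ 2.4 d t F_u; upper limit = 2.4 × 0.625 × 0.625 × 70 = 65.62 kips.
Edge bolt: l_c = 1 − 0.6875/2 = 0.6562 in → 1.2 × 0.6562 × 0.625 × 70 = 34.45 → r_n = 34.45 kips.
Interior bolts: l_c = 1.75 − 0.6875 = 1.062 in → 1.2 × 1.062 × 0.625 × 70 = 55.78 → r_n = 55.78 kips.
R_n = 1 × 34.45 + 2 × 55.78 = 146 kips.
Design strength φR_n = 0.75 × 146 = 110 kips.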